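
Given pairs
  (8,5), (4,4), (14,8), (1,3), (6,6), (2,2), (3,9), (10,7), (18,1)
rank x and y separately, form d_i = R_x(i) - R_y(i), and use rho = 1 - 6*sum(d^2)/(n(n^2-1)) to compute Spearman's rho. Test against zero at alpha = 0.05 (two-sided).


Step 1: Rank x and y separately (midranks; no ties here).
rank(x): 8->6, 4->4, 14->8, 1->1, 6->5, 2->2, 3->3, 10->7, 18->9
rank(y): 5->5, 4->4, 8->8, 3->3, 6->6, 2->2, 9->9, 7->7, 1->1
Step 2: d_i = R_x(i) - R_y(i); compute d_i^2.
  (6-5)^2=1, (4-4)^2=0, (8-8)^2=0, (1-3)^2=4, (5-6)^2=1, (2-2)^2=0, (3-9)^2=36, (7-7)^2=0, (9-1)^2=64
sum(d^2) = 106.
Step 3: rho = 1 - 6*106 / (9*(9^2 - 1)) = 1 - 636/720 = 0.116667.
Step 4: Under H0, t = rho * sqrt((n-2)/(1-rho^2)) = 0.3108 ~ t(7).
Step 5: Two-sided p-value from the t-distribution with 7 df = 0.765008.
Step 6: alpha = 0.05. fail to reject H0.

rho = 0.1167, p = 0.765008, fail to reject H0 at alpha = 0.05.


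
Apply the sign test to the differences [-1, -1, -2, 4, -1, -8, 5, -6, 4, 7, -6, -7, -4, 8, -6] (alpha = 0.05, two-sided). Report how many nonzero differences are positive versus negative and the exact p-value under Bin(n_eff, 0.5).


Step 1: Discard zero differences. Original n = 15; n_eff = number of nonzero differences = 15.
Nonzero differences (with sign): -1, -1, -2, +4, -1, -8, +5, -6, +4, +7, -6, -7, -4, +8, -6
Step 2: Count signs: positive = 5, negative = 10.
Step 3: Under H0: P(positive) = 0.5, so the number of positives S ~ Bin(15, 0.5).
Step 4: Two-sided exact p-value = sum of Bin(15,0.5) probabilities at or below the observed probability = 0.301758.
Step 5: alpha = 0.05. fail to reject H0.

n_eff = 15, pos = 5, neg = 10, p = 0.301758, fail to reject H0.


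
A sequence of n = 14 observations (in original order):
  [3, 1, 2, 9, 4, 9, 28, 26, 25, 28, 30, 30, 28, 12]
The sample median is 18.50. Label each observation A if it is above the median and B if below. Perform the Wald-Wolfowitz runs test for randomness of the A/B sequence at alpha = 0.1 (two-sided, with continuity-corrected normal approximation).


Step 1: Compute median = 18.50; label A = above, B = below.
Labels in order: BBBBBBAAAAAAAB  (n_A = 7, n_B = 7)
Step 2: Count runs R = 3.
Step 3: Under H0 (random ordering), E[R] = 2*n_A*n_B/(n_A+n_B) + 1 = 2*7*7/14 + 1 = 8.0000.
        Var[R] = 2*n_A*n_B*(2*n_A*n_B - n_A - n_B) / ((n_A+n_B)^2 * (n_A+n_B-1)) = 8232/2548 = 3.2308.
        SD[R] = 1.7974.
Step 4: Continuity-corrected z = (R + 0.5 - E[R]) / SD[R] = (3 + 0.5 - 8.0000) / 1.7974 = -2.5036.
Step 5: Two-sided p-value via normal approximation = 2*(1 - Phi(|z|)) = 0.012295.
Step 6: alpha = 0.1. reject H0.

R = 3, z = -2.5036, p = 0.012295, reject H0.


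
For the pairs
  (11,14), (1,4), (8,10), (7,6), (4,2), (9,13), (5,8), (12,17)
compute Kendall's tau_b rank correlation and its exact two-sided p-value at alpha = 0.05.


Step 1: Enumerate the 28 unordered pairs (i,j) with i<j and classify each by sign(x_j-x_i) * sign(y_j-y_i).
  (1,2):dx=-10,dy=-10->C; (1,3):dx=-3,dy=-4->C; (1,4):dx=-4,dy=-8->C; (1,5):dx=-7,dy=-12->C
  (1,6):dx=-2,dy=-1->C; (1,7):dx=-6,dy=-6->C; (1,8):dx=+1,dy=+3->C; (2,3):dx=+7,dy=+6->C
  (2,4):dx=+6,dy=+2->C; (2,5):dx=+3,dy=-2->D; (2,6):dx=+8,dy=+9->C; (2,7):dx=+4,dy=+4->C
  (2,8):dx=+11,dy=+13->C; (3,4):dx=-1,dy=-4->C; (3,5):dx=-4,dy=-8->C; (3,6):dx=+1,dy=+3->C
  (3,7):dx=-3,dy=-2->C; (3,8):dx=+4,dy=+7->C; (4,5):dx=-3,dy=-4->C; (4,6):dx=+2,dy=+7->C
  (4,7):dx=-2,dy=+2->D; (4,8):dx=+5,dy=+11->C; (5,6):dx=+5,dy=+11->C; (5,7):dx=+1,dy=+6->C
  (5,8):dx=+8,dy=+15->C; (6,7):dx=-4,dy=-5->C; (6,8):dx=+3,dy=+4->C; (7,8):dx=+7,dy=+9->C
Step 2: C = 26, D = 2, total pairs = 28.
Step 3: tau = (C - D)/(n(n-1)/2) = (26 - 2)/28 = 0.857143.
Step 4: Exact two-sided p-value (enumerate n! = 40320 permutations of y under H0): p = 0.001736.
Step 5: alpha = 0.05. reject H0.

tau_b = 0.8571 (C=26, D=2), p = 0.001736, reject H0.


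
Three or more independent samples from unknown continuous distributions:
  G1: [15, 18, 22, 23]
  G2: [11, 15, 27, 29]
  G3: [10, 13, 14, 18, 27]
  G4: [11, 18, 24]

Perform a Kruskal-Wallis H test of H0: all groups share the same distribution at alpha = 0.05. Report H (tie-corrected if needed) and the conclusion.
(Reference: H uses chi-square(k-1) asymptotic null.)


Step 1: Combine all N = 16 observations and assign midranks.
sorted (value, group, rank): (10,G3,1), (11,G2,2.5), (11,G4,2.5), (13,G3,4), (14,G3,5), (15,G1,6.5), (15,G2,6.5), (18,G1,9), (18,G3,9), (18,G4,9), (22,G1,11), (23,G1,12), (24,G4,13), (27,G2,14.5), (27,G3,14.5), (29,G2,16)
Step 2: Sum ranks within each group.
R_1 = 38.5 (n_1 = 4)
R_2 = 39.5 (n_2 = 4)
R_3 = 33.5 (n_3 = 5)
R_4 = 24.5 (n_4 = 3)
Step 3: H = 12/(N(N+1)) * sum(R_i^2/n_i) - 3(N+1)
     = 12/(16*17) * (38.5^2/4 + 39.5^2/4 + 33.5^2/5 + 24.5^2/3) - 3*17
     = 0.044118 * 1185.16 - 51
     = 1.286397.
Step 4: Ties present; correction factor C = 1 - 42/(16^3 - 16) = 0.989706. Corrected H = 1.286397 / 0.989706 = 1.299777.
Step 5: Under H0, H ~ chi^2(3); p-value = 0.729186.
Step 6: alpha = 0.05. fail to reject H0.

H = 1.2998, df = 3, p = 0.729186, fail to reject H0.


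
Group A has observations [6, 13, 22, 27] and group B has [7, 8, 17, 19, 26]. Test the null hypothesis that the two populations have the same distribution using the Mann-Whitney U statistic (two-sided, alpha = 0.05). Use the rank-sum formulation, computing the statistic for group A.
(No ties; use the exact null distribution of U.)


Step 1: Combine and sort all 9 observations; assign midranks.
sorted (value, group): (6,X), (7,Y), (8,Y), (13,X), (17,Y), (19,Y), (22,X), (26,Y), (27,X)
ranks: 6->1, 7->2, 8->3, 13->4, 17->5, 19->6, 22->7, 26->8, 27->9
Step 2: Rank sum for X: R1 = 1 + 4 + 7 + 9 = 21.
Step 3: U_X = R1 - n1(n1+1)/2 = 21 - 4*5/2 = 21 - 10 = 11.
       U_Y = n1*n2 - U_X = 20 - 11 = 9.
Step 4: No ties, so the exact null distribution of U (based on enumerating the C(9,4) = 126 equally likely rank assignments) gives the two-sided p-value.
Step 5: p-value = 0.904762; compare to alpha = 0.05. fail to reject H0.

U_X = 11, p = 0.904762, fail to reject H0 at alpha = 0.05.


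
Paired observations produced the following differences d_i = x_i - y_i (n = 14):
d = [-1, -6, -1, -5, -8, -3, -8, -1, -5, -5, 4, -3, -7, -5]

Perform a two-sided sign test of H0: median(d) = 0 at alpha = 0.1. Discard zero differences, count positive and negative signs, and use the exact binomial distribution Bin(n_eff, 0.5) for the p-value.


Step 1: Discard zero differences. Original n = 14; n_eff = number of nonzero differences = 14.
Nonzero differences (with sign): -1, -6, -1, -5, -8, -3, -8, -1, -5, -5, +4, -3, -7, -5
Step 2: Count signs: positive = 1, negative = 13.
Step 3: Under H0: P(positive) = 0.5, so the number of positives S ~ Bin(14, 0.5).
Step 4: Two-sided exact p-value = sum of Bin(14,0.5) probabilities at or below the observed probability = 0.001831.
Step 5: alpha = 0.1. reject H0.

n_eff = 14, pos = 1, neg = 13, p = 0.001831, reject H0.


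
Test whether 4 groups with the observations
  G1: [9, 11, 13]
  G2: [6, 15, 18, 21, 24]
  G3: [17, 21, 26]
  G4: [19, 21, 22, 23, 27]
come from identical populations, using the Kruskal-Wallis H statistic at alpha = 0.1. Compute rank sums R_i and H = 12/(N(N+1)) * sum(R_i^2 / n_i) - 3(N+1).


Step 1: Combine all N = 16 observations and assign midranks.
sorted (value, group, rank): (6,G2,1), (9,G1,2), (11,G1,3), (13,G1,4), (15,G2,5), (17,G3,6), (18,G2,7), (19,G4,8), (21,G2,10), (21,G3,10), (21,G4,10), (22,G4,12), (23,G4,13), (24,G2,14), (26,G3,15), (27,G4,16)
Step 2: Sum ranks within each group.
R_1 = 9 (n_1 = 3)
R_2 = 37 (n_2 = 5)
R_3 = 31 (n_3 = 3)
R_4 = 59 (n_4 = 5)
Step 3: H = 12/(N(N+1)) * sum(R_i^2/n_i) - 3(N+1)
     = 12/(16*17) * (9^2/3 + 37^2/5 + 31^2/3 + 59^2/5) - 3*17
     = 0.044118 * 1317.33 - 51
     = 7.117647.
Step 4: Ties present; correction factor C = 1 - 24/(16^3 - 16) = 0.994118. Corrected H = 7.117647 / 0.994118 = 7.159763.
Step 5: Under H0, H ~ chi^2(3); p-value = 0.066976.
Step 6: alpha = 0.1. reject H0.

H = 7.1598, df = 3, p = 0.066976, reject H0.


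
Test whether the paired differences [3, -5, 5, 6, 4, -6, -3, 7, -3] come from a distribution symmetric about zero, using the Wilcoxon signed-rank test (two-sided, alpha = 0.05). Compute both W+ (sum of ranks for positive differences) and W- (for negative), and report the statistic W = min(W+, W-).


Step 1: Drop any zero differences (none here) and take |d_i|.
|d| = [3, 5, 5, 6, 4, 6, 3, 7, 3]
Step 2: Midrank |d_i| (ties get averaged ranks).
ranks: |3|->2, |5|->5.5, |5|->5.5, |6|->7.5, |4|->4, |6|->7.5, |3|->2, |7|->9, |3|->2
Step 3: Attach original signs; sum ranks with positive sign and with negative sign.
W+ = 2 + 5.5 + 7.5 + 4 + 9 = 28
W- = 5.5 + 7.5 + 2 + 2 = 17
(Check: W+ + W- = 45 should equal n(n+1)/2 = 45.)
Step 4: Test statistic W = min(W+, W-) = 17.
Step 5: Ties in |d|, so use the tie-corrected normal approximation.
        E[W] = n(n+1)/4 = 9*10/4 = 22.5.
        Tie groups: |d|=3 (t=3), |d|=5 (t=2), |d|=6 (t=2); sum(t^3 - t) = 36.
        Var[W] = n(n+1)(2n+1)/24 - sum(t^3-t)/48 = 1710/24 - 36/48 = 70.5.
        z = (W - E[W]) / sqrt(Var[W]) = (17 - 22.5) / 8.3964 = -0.6550.
        Two-sided p = 2*Phi(z) = 0.512442.
Step 6: alpha = 0.05. fail to reject H0.

W+ = 28, W- = 17, W = min = 17, p = 0.512442, fail to reject H0.


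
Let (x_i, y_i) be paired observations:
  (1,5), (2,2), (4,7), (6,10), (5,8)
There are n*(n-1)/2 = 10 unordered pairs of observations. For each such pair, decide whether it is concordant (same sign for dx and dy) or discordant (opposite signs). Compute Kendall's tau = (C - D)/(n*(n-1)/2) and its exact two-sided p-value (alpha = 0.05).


Step 1: Enumerate the 10 unordered pairs (i,j) with i<j and classify each by sign(x_j-x_i) * sign(y_j-y_i).
  (1,2):dx=+1,dy=-3->D; (1,3):dx=+3,dy=+2->C; (1,4):dx=+5,dy=+5->C; (1,5):dx=+4,dy=+3->C
  (2,3):dx=+2,dy=+5->C; (2,4):dx=+4,dy=+8->C; (2,5):dx=+3,dy=+6->C; (3,4):dx=+2,dy=+3->C
  (3,5):dx=+1,dy=+1->C; (4,5):dx=-1,dy=-2->C
Step 2: C = 9, D = 1, total pairs = 10.
Step 3: tau = (C - D)/(n(n-1)/2) = (9 - 1)/10 = 0.800000.
Step 4: Exact two-sided p-value (enumerate n! = 120 permutations of y under H0): p = 0.083333.
Step 5: alpha = 0.05. fail to reject H0.

tau_b = 0.8000 (C=9, D=1), p = 0.083333, fail to reject H0.


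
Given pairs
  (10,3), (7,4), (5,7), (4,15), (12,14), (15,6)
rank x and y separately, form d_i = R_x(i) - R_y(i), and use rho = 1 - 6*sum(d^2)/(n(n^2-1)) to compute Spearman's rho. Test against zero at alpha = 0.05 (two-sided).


Step 1: Rank x and y separately (midranks; no ties here).
rank(x): 10->4, 7->3, 5->2, 4->1, 12->5, 15->6
rank(y): 3->1, 4->2, 7->4, 15->6, 14->5, 6->3
Step 2: d_i = R_x(i) - R_y(i); compute d_i^2.
  (4-1)^2=9, (3-2)^2=1, (2-4)^2=4, (1-6)^2=25, (5-5)^2=0, (6-3)^2=9
sum(d^2) = 48.
Step 3: rho = 1 - 6*48 / (6*(6^2 - 1)) = 1 - 288/210 = -0.371429.
Step 4: Under H0, t = rho * sqrt((n-2)/(1-rho^2)) = -0.8001 ~ t(4).
Step 5: Two-sided p-value from the t-distribution with 4 df = 0.468478.
Step 6: alpha = 0.05. fail to reject H0.

rho = -0.3714, p = 0.468478, fail to reject H0 at alpha = 0.05.


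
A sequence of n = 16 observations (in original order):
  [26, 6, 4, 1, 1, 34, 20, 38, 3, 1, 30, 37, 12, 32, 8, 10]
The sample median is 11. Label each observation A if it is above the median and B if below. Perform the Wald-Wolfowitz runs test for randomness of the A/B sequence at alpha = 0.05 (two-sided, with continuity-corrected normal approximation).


Step 1: Compute median = 11; label A = above, B = below.
Labels in order: ABBBBAAABBAAAABB  (n_A = 8, n_B = 8)
Step 2: Count runs R = 6.
Step 3: Under H0 (random ordering), E[R] = 2*n_A*n_B/(n_A+n_B) + 1 = 2*8*8/16 + 1 = 9.0000.
        Var[R] = 2*n_A*n_B*(2*n_A*n_B - n_A - n_B) / ((n_A+n_B)^2 * (n_A+n_B-1)) = 14336/3840 = 3.7333.
        SD[R] = 1.9322.
Step 4: Continuity-corrected z = (R + 0.5 - E[R]) / SD[R] = (6 + 0.5 - 9.0000) / 1.9322 = -1.2939.
Step 5: Two-sided p-value via normal approximation = 2*(1 - Phi(|z|)) = 0.195709.
Step 6: alpha = 0.05. fail to reject H0.

R = 6, z = -1.2939, p = 0.195709, fail to reject H0.


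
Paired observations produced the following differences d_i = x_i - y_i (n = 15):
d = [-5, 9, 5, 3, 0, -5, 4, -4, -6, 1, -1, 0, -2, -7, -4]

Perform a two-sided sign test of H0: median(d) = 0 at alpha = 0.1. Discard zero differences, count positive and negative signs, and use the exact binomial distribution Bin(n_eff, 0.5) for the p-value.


Step 1: Discard zero differences. Original n = 15; n_eff = number of nonzero differences = 13.
Nonzero differences (with sign): -5, +9, +5, +3, -5, +4, -4, -6, +1, -1, -2, -7, -4
Step 2: Count signs: positive = 5, negative = 8.
Step 3: Under H0: P(positive) = 0.5, so the number of positives S ~ Bin(13, 0.5).
Step 4: Two-sided exact p-value = sum of Bin(13,0.5) probabilities at or below the observed probability = 0.581055.
Step 5: alpha = 0.1. fail to reject H0.

n_eff = 13, pos = 5, neg = 8, p = 0.581055, fail to reject H0.


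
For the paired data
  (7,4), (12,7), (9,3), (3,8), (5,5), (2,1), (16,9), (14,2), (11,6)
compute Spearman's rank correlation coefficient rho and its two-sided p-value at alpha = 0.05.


Step 1: Rank x and y separately (midranks; no ties here).
rank(x): 7->4, 12->7, 9->5, 3->2, 5->3, 2->1, 16->9, 14->8, 11->6
rank(y): 4->4, 7->7, 3->3, 8->8, 5->5, 1->1, 9->9, 2->2, 6->6
Step 2: d_i = R_x(i) - R_y(i); compute d_i^2.
  (4-4)^2=0, (7-7)^2=0, (5-3)^2=4, (2-8)^2=36, (3-5)^2=4, (1-1)^2=0, (9-9)^2=0, (8-2)^2=36, (6-6)^2=0
sum(d^2) = 80.
Step 3: rho = 1 - 6*80 / (9*(9^2 - 1)) = 1 - 480/720 = 0.333333.
Step 4: Under H0, t = rho * sqrt((n-2)/(1-rho^2)) = 0.9354 ~ t(7).
Step 5: Two-sided p-value from the t-distribution with 7 df = 0.380713.
Step 6: alpha = 0.05. fail to reject H0.

rho = 0.3333, p = 0.380713, fail to reject H0 at alpha = 0.05.


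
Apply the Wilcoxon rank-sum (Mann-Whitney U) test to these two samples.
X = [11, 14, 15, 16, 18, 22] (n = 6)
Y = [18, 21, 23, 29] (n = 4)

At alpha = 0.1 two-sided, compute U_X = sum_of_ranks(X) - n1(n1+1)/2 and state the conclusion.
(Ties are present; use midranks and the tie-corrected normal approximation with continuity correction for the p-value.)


Step 1: Combine and sort all 10 observations; assign midranks.
sorted (value, group): (11,X), (14,X), (15,X), (16,X), (18,X), (18,Y), (21,Y), (22,X), (23,Y), (29,Y)
ranks: 11->1, 14->2, 15->3, 16->4, 18->5.5, 18->5.5, 21->7, 22->8, 23->9, 29->10
Step 2: Rank sum for X: R1 = 1 + 2 + 3 + 4 + 5.5 + 8 = 23.5.
Step 3: U_X = R1 - n1(n1+1)/2 = 23.5 - 6*7/2 = 23.5 - 21 = 2.5.
       U_Y = n1*n2 - U_X = 24 - 2.5 = 21.5.
Step 4: Ties are present, so use the tie-corrected normal approximation (with continuity correction) for the p-value.
Step 5: p-value = 0.054273; compare to alpha = 0.1. reject H0.

U_X = 2.5, p = 0.054273, reject H0 at alpha = 0.1.


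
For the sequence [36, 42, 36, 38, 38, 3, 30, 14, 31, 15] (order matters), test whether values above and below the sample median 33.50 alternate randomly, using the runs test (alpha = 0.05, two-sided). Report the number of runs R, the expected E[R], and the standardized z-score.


Step 1: Compute median = 33.50; label A = above, B = below.
Labels in order: AAAAABBBBB  (n_A = 5, n_B = 5)
Step 2: Count runs R = 2.
Step 3: Under H0 (random ordering), E[R] = 2*n_A*n_B/(n_A+n_B) + 1 = 2*5*5/10 + 1 = 6.0000.
        Var[R] = 2*n_A*n_B*(2*n_A*n_B - n_A - n_B) / ((n_A+n_B)^2 * (n_A+n_B-1)) = 2000/900 = 2.2222.
        SD[R] = 1.4907.
Step 4: Continuity-corrected z = (R + 0.5 - E[R]) / SD[R] = (2 + 0.5 - 6.0000) / 1.4907 = -2.3479.
Step 5: Two-sided p-value via normal approximation = 2*(1 - Phi(|z|)) = 0.018881.
Step 6: alpha = 0.05. reject H0.

R = 2, z = -2.3479, p = 0.018881, reject H0.


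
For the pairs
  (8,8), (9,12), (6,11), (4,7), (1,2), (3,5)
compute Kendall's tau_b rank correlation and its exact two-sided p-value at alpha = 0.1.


Step 1: Enumerate the 15 unordered pairs (i,j) with i<j and classify each by sign(x_j-x_i) * sign(y_j-y_i).
  (1,2):dx=+1,dy=+4->C; (1,3):dx=-2,dy=+3->D; (1,4):dx=-4,dy=-1->C; (1,5):dx=-7,dy=-6->C
  (1,6):dx=-5,dy=-3->C; (2,3):dx=-3,dy=-1->C; (2,4):dx=-5,dy=-5->C; (2,5):dx=-8,dy=-10->C
  (2,6):dx=-6,dy=-7->C; (3,4):dx=-2,dy=-4->C; (3,5):dx=-5,dy=-9->C; (3,6):dx=-3,dy=-6->C
  (4,5):dx=-3,dy=-5->C; (4,6):dx=-1,dy=-2->C; (5,6):dx=+2,dy=+3->C
Step 2: C = 14, D = 1, total pairs = 15.
Step 3: tau = (C - D)/(n(n-1)/2) = (14 - 1)/15 = 0.866667.
Step 4: Exact two-sided p-value (enumerate n! = 720 permutations of y under H0): p = 0.016667.
Step 5: alpha = 0.1. reject H0.

tau_b = 0.8667 (C=14, D=1), p = 0.016667, reject H0.


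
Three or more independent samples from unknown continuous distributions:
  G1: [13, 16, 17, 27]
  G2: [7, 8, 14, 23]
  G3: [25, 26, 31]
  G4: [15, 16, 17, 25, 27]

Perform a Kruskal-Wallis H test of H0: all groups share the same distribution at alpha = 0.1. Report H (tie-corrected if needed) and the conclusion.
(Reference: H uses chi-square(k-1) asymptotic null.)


Step 1: Combine all N = 16 observations and assign midranks.
sorted (value, group, rank): (7,G2,1), (8,G2,2), (13,G1,3), (14,G2,4), (15,G4,5), (16,G1,6.5), (16,G4,6.5), (17,G1,8.5), (17,G4,8.5), (23,G2,10), (25,G3,11.5), (25,G4,11.5), (26,G3,13), (27,G1,14.5), (27,G4,14.5), (31,G3,16)
Step 2: Sum ranks within each group.
R_1 = 32.5 (n_1 = 4)
R_2 = 17 (n_2 = 4)
R_3 = 40.5 (n_3 = 3)
R_4 = 46 (n_4 = 5)
Step 3: H = 12/(N(N+1)) * sum(R_i^2/n_i) - 3(N+1)
     = 12/(16*17) * (32.5^2/4 + 17^2/4 + 40.5^2/3 + 46^2/5) - 3*17
     = 0.044118 * 1306.26 - 51
     = 6.629228.
Step 4: Ties present; correction factor C = 1 - 24/(16^3 - 16) = 0.994118. Corrected H = 6.629228 / 0.994118 = 6.668454.
Step 5: Under H0, H ~ chi^2(3); p-value = 0.083251.
Step 6: alpha = 0.1. reject H0.

H = 6.6685, df = 3, p = 0.083251, reject H0.


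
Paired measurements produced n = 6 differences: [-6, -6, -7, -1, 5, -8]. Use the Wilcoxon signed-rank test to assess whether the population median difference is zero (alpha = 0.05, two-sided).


Step 1: Drop any zero differences (none here) and take |d_i|.
|d| = [6, 6, 7, 1, 5, 8]
Step 2: Midrank |d_i| (ties get averaged ranks).
ranks: |6|->3.5, |6|->3.5, |7|->5, |1|->1, |5|->2, |8|->6
Step 3: Attach original signs; sum ranks with positive sign and with negative sign.
W+ = 2 = 2
W- = 3.5 + 3.5 + 5 + 1 + 6 = 19
(Check: W+ + W- = 21 should equal n(n+1)/2 = 21.)
Step 4: Test statistic W = min(W+, W-) = 2.
Step 5: Ties in |d|, so use the tie-corrected normal approximation.
        E[W] = n(n+1)/4 = 6*7/4 = 10.5.
        Tie groups: |d|=6 (t=2); sum(t^3 - t) = 6.
        Var[W] = n(n+1)(2n+1)/24 - sum(t^3-t)/48 = 546/24 - 6/48 = 22.625.
        z = (W - E[W]) / sqrt(Var[W]) = (2 - 10.5) / 4.7566 = -1.7870.
        Two-sided p = 2*Phi(z) = 0.073937.
Step 6: alpha = 0.05. fail to reject H0.

W+ = 2, W- = 19, W = min = 2, p = 0.073937, fail to reject H0.


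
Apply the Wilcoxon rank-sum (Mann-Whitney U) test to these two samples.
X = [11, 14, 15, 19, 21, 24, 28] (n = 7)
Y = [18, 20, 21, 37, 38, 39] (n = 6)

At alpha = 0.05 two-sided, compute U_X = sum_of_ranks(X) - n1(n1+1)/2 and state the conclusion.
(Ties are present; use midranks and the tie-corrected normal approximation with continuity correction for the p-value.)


Step 1: Combine and sort all 13 observations; assign midranks.
sorted (value, group): (11,X), (14,X), (15,X), (18,Y), (19,X), (20,Y), (21,X), (21,Y), (24,X), (28,X), (37,Y), (38,Y), (39,Y)
ranks: 11->1, 14->2, 15->3, 18->4, 19->5, 20->6, 21->7.5, 21->7.5, 24->9, 28->10, 37->11, 38->12, 39->13
Step 2: Rank sum for X: R1 = 1 + 2 + 3 + 5 + 7.5 + 9 + 10 = 37.5.
Step 3: U_X = R1 - n1(n1+1)/2 = 37.5 - 7*8/2 = 37.5 - 28 = 9.5.
       U_Y = n1*n2 - U_X = 42 - 9.5 = 32.5.
Step 4: Ties are present, so use the tie-corrected normal approximation (with continuity correction) for the p-value.
Step 5: p-value = 0.115582; compare to alpha = 0.05. fail to reject H0.

U_X = 9.5, p = 0.115582, fail to reject H0 at alpha = 0.05.


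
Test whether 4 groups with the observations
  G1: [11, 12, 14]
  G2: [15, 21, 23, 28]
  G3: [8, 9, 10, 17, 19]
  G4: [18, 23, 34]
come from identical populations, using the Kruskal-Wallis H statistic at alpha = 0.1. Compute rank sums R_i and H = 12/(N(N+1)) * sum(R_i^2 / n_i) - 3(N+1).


Step 1: Combine all N = 15 observations and assign midranks.
sorted (value, group, rank): (8,G3,1), (9,G3,2), (10,G3,3), (11,G1,4), (12,G1,5), (14,G1,6), (15,G2,7), (17,G3,8), (18,G4,9), (19,G3,10), (21,G2,11), (23,G2,12.5), (23,G4,12.5), (28,G2,14), (34,G4,15)
Step 2: Sum ranks within each group.
R_1 = 15 (n_1 = 3)
R_2 = 44.5 (n_2 = 4)
R_3 = 24 (n_3 = 5)
R_4 = 36.5 (n_4 = 3)
Step 3: H = 12/(N(N+1)) * sum(R_i^2/n_i) - 3(N+1)
     = 12/(15*16) * (15^2/3 + 44.5^2/4 + 24^2/5 + 36.5^2/3) - 3*16
     = 0.050000 * 1129.35 - 48
     = 8.467292.
Step 4: Ties present; correction factor C = 1 - 6/(15^3 - 15) = 0.998214. Corrected H = 8.467292 / 0.998214 = 8.482439.
Step 5: Under H0, H ~ chi^2(3); p-value = 0.037026.
Step 6: alpha = 0.1. reject H0.

H = 8.4824, df = 3, p = 0.037026, reject H0.


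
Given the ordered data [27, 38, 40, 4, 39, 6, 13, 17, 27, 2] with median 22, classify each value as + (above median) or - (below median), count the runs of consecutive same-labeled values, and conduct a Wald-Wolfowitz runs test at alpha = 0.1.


Step 1: Compute median = 22; label A = above, B = below.
Labels in order: AAABABBBAB  (n_A = 5, n_B = 5)
Step 2: Count runs R = 6.
Step 3: Under H0 (random ordering), E[R] = 2*n_A*n_B/(n_A+n_B) + 1 = 2*5*5/10 + 1 = 6.0000.
        Var[R] = 2*n_A*n_B*(2*n_A*n_B - n_A - n_B) / ((n_A+n_B)^2 * (n_A+n_B-1)) = 2000/900 = 2.2222.
        SD[R] = 1.4907.
Step 4: R = E[R], so z = 0 with no continuity correction.
Step 5: Two-sided p-value via normal approximation = 2*(1 - Phi(|z|)) = 1.000000.
Step 6: alpha = 0.1. fail to reject H0.

R = 6, z = 0.0000, p = 1.000000, fail to reject H0.


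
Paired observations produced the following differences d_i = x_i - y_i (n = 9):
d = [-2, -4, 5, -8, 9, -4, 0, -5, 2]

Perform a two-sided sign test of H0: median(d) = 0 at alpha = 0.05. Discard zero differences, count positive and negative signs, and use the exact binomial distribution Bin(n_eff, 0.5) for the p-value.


Step 1: Discard zero differences. Original n = 9; n_eff = number of nonzero differences = 8.
Nonzero differences (with sign): -2, -4, +5, -8, +9, -4, -5, +2
Step 2: Count signs: positive = 3, negative = 5.
Step 3: Under H0: P(positive) = 0.5, so the number of positives S ~ Bin(8, 0.5).
Step 4: Two-sided exact p-value = sum of Bin(8,0.5) probabilities at or below the observed probability = 0.726562.
Step 5: alpha = 0.05. fail to reject H0.

n_eff = 8, pos = 3, neg = 5, p = 0.726562, fail to reject H0.


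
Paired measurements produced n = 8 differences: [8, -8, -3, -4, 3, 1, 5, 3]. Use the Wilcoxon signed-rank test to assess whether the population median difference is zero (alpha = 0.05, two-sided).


Step 1: Drop any zero differences (none here) and take |d_i|.
|d| = [8, 8, 3, 4, 3, 1, 5, 3]
Step 2: Midrank |d_i| (ties get averaged ranks).
ranks: |8|->7.5, |8|->7.5, |3|->3, |4|->5, |3|->3, |1|->1, |5|->6, |3|->3
Step 3: Attach original signs; sum ranks with positive sign and with negative sign.
W+ = 7.5 + 3 + 1 + 6 + 3 = 20.5
W- = 7.5 + 3 + 5 = 15.5
(Check: W+ + W- = 36 should equal n(n+1)/2 = 36.)
Step 4: Test statistic W = min(W+, W-) = 15.5.
Step 5: Ties in |d|, so use the tie-corrected normal approximation.
        E[W] = n(n+1)/4 = 8*9/4 = 18.
        Tie groups: |d|=3 (t=3), |d|=8 (t=2); sum(t^3 - t) = 30.
        Var[W] = n(n+1)(2n+1)/24 - sum(t^3-t)/48 = 1224/24 - 30/48 = 50.375.
        z = (W - E[W]) / sqrt(Var[W]) = (15.5 - 18) / 7.0975 = -0.3522.
        Two-sided p = 2*Phi(z) = 0.724662.
Step 6: alpha = 0.05. fail to reject H0.

W+ = 20.5, W- = 15.5, W = min = 15.5, p = 0.724662, fail to reject H0.


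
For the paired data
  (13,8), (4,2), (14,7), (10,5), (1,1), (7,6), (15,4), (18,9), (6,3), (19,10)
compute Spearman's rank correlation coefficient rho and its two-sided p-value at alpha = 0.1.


Step 1: Rank x and y separately (midranks; no ties here).
rank(x): 13->6, 4->2, 14->7, 10->5, 1->1, 7->4, 15->8, 18->9, 6->3, 19->10
rank(y): 8->8, 2->2, 7->7, 5->5, 1->1, 6->6, 4->4, 9->9, 3->3, 10->10
Step 2: d_i = R_x(i) - R_y(i); compute d_i^2.
  (6-8)^2=4, (2-2)^2=0, (7-7)^2=0, (5-5)^2=0, (1-1)^2=0, (4-6)^2=4, (8-4)^2=16, (9-9)^2=0, (3-3)^2=0, (10-10)^2=0
sum(d^2) = 24.
Step 3: rho = 1 - 6*24 / (10*(10^2 - 1)) = 1 - 144/990 = 0.854545.
Step 4: Under H0, t = rho * sqrt((n-2)/(1-rho^2)) = 4.6537 ~ t(8).
Step 5: Two-sided p-value from the t-distribution with 8 df = 0.001637.
Step 6: alpha = 0.1. reject H0.

rho = 0.8545, p = 0.001637, reject H0 at alpha = 0.1.


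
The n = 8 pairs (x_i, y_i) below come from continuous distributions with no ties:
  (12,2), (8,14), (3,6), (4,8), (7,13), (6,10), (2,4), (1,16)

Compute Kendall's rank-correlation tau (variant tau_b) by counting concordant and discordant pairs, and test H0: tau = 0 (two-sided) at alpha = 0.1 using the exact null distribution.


Step 1: Enumerate the 28 unordered pairs (i,j) with i<j and classify each by sign(x_j-x_i) * sign(y_j-y_i).
  (1,2):dx=-4,dy=+12->D; (1,3):dx=-9,dy=+4->D; (1,4):dx=-8,dy=+6->D; (1,5):dx=-5,dy=+11->D
  (1,6):dx=-6,dy=+8->D; (1,7):dx=-10,dy=+2->D; (1,8):dx=-11,dy=+14->D; (2,3):dx=-5,dy=-8->C
  (2,4):dx=-4,dy=-6->C; (2,5):dx=-1,dy=-1->C; (2,6):dx=-2,dy=-4->C; (2,7):dx=-6,dy=-10->C
  (2,8):dx=-7,dy=+2->D; (3,4):dx=+1,dy=+2->C; (3,5):dx=+4,dy=+7->C; (3,6):dx=+3,dy=+4->C
  (3,7):dx=-1,dy=-2->C; (3,8):dx=-2,dy=+10->D; (4,5):dx=+3,dy=+5->C; (4,6):dx=+2,dy=+2->C
  (4,7):dx=-2,dy=-4->C; (4,8):dx=-3,dy=+8->D; (5,6):dx=-1,dy=-3->C; (5,7):dx=-5,dy=-9->C
  (5,8):dx=-6,dy=+3->D; (6,7):dx=-4,dy=-6->C; (6,8):dx=-5,dy=+6->D; (7,8):dx=-1,dy=+12->D
Step 2: C = 15, D = 13, total pairs = 28.
Step 3: tau = (C - D)/(n(n-1)/2) = (15 - 13)/28 = 0.071429.
Step 4: Exact two-sided p-value (enumerate n! = 40320 permutations of y under H0): p = 0.904861.
Step 5: alpha = 0.1. fail to reject H0.

tau_b = 0.0714 (C=15, D=13), p = 0.904861, fail to reject H0.


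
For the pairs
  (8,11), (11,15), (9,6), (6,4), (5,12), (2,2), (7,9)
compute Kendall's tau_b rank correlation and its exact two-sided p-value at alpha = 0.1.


Step 1: Enumerate the 21 unordered pairs (i,j) with i<j and classify each by sign(x_j-x_i) * sign(y_j-y_i).
  (1,2):dx=+3,dy=+4->C; (1,3):dx=+1,dy=-5->D; (1,4):dx=-2,dy=-7->C; (1,5):dx=-3,dy=+1->D
  (1,6):dx=-6,dy=-9->C; (1,7):dx=-1,dy=-2->C; (2,3):dx=-2,dy=-9->C; (2,4):dx=-5,dy=-11->C
  (2,5):dx=-6,dy=-3->C; (2,6):dx=-9,dy=-13->C; (2,7):dx=-4,dy=-6->C; (3,4):dx=-3,dy=-2->C
  (3,5):dx=-4,dy=+6->D; (3,6):dx=-7,dy=-4->C; (3,7):dx=-2,dy=+3->D; (4,5):dx=-1,dy=+8->D
  (4,6):dx=-4,dy=-2->C; (4,7):dx=+1,dy=+5->C; (5,6):dx=-3,dy=-10->C; (5,7):dx=+2,dy=-3->D
  (6,7):dx=+5,dy=+7->C
Step 2: C = 15, D = 6, total pairs = 21.
Step 3: tau = (C - D)/(n(n-1)/2) = (15 - 6)/21 = 0.428571.
Step 4: Exact two-sided p-value (enumerate n! = 5040 permutations of y under H0): p = 0.238889.
Step 5: alpha = 0.1. fail to reject H0.

tau_b = 0.4286 (C=15, D=6), p = 0.238889, fail to reject H0.


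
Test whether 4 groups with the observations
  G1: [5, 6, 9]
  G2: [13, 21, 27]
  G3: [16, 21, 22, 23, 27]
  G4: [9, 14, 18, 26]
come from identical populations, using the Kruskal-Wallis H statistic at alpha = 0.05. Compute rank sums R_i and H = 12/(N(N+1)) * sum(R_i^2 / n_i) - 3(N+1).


Step 1: Combine all N = 15 observations and assign midranks.
sorted (value, group, rank): (5,G1,1), (6,G1,2), (9,G1,3.5), (9,G4,3.5), (13,G2,5), (14,G4,6), (16,G3,7), (18,G4,8), (21,G2,9.5), (21,G3,9.5), (22,G3,11), (23,G3,12), (26,G4,13), (27,G2,14.5), (27,G3,14.5)
Step 2: Sum ranks within each group.
R_1 = 6.5 (n_1 = 3)
R_2 = 29 (n_2 = 3)
R_3 = 54 (n_3 = 5)
R_4 = 30.5 (n_4 = 4)
Step 3: H = 12/(N(N+1)) * sum(R_i^2/n_i) - 3(N+1)
     = 12/(15*16) * (6.5^2/3 + 29^2/3 + 54^2/5 + 30.5^2/4) - 3*16
     = 0.050000 * 1110.18 - 48
     = 7.508958.
Step 4: Ties present; correction factor C = 1 - 18/(15^3 - 15) = 0.994643. Corrected H = 7.508958 / 0.994643 = 7.549402.
Step 5: Under H0, H ~ chi^2(3); p-value = 0.056303.
Step 6: alpha = 0.05. fail to reject H0.

H = 7.5494, df = 3, p = 0.056303, fail to reject H0.


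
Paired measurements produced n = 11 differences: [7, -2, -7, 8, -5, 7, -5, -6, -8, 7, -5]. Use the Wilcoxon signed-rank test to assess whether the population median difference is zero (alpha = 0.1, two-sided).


Step 1: Drop any zero differences (none here) and take |d_i|.
|d| = [7, 2, 7, 8, 5, 7, 5, 6, 8, 7, 5]
Step 2: Midrank |d_i| (ties get averaged ranks).
ranks: |7|->7.5, |2|->1, |7|->7.5, |8|->10.5, |5|->3, |7|->7.5, |5|->3, |6|->5, |8|->10.5, |7|->7.5, |5|->3
Step 3: Attach original signs; sum ranks with positive sign and with negative sign.
W+ = 7.5 + 10.5 + 7.5 + 7.5 = 33
W- = 1 + 7.5 + 3 + 3 + 5 + 10.5 + 3 = 33
(Check: W+ + W- = 66 should equal n(n+1)/2 = 66.)
Step 4: Test statistic W = min(W+, W-) = 33.
Step 5: Ties in |d|, so use the tie-corrected normal approximation.
        E[W] = n(n+1)/4 = 11*12/4 = 33.
        Tie groups: |d|=5 (t=3), |d|=7 (t=4), |d|=8 (t=2); sum(t^3 - t) = 90.
        Var[W] = n(n+1)(2n+1)/24 - sum(t^3-t)/48 = 3036/24 - 90/48 = 124.625.
        z = (W - E[W]) / sqrt(Var[W]) = (33 - 33) / 11.1636 = 0.0000.
        Two-sided p = 2*Phi(z) = 1.000000.
Step 6: alpha = 0.1. fail to reject H0.

W+ = 33, W- = 33, W = min = 33, p = 1.000000, fail to reject H0.


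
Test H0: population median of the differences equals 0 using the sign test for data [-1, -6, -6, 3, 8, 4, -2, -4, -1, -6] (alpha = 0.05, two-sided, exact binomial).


Step 1: Discard zero differences. Original n = 10; n_eff = number of nonzero differences = 10.
Nonzero differences (with sign): -1, -6, -6, +3, +8, +4, -2, -4, -1, -6
Step 2: Count signs: positive = 3, negative = 7.
Step 3: Under H0: P(positive) = 0.5, so the number of positives S ~ Bin(10, 0.5).
Step 4: Two-sided exact p-value = sum of Bin(10,0.5) probabilities at or below the observed probability = 0.343750.
Step 5: alpha = 0.05. fail to reject H0.

n_eff = 10, pos = 3, neg = 7, p = 0.343750, fail to reject H0.


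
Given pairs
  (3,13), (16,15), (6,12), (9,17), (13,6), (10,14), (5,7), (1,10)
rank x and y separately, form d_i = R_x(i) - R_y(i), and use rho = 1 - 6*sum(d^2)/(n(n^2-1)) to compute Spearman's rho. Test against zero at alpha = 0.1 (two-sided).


Step 1: Rank x and y separately (midranks; no ties here).
rank(x): 3->2, 16->8, 6->4, 9->5, 13->7, 10->6, 5->3, 1->1
rank(y): 13->5, 15->7, 12->4, 17->8, 6->1, 14->6, 7->2, 10->3
Step 2: d_i = R_x(i) - R_y(i); compute d_i^2.
  (2-5)^2=9, (8-7)^2=1, (4-4)^2=0, (5-8)^2=9, (7-1)^2=36, (6-6)^2=0, (3-2)^2=1, (1-3)^2=4
sum(d^2) = 60.
Step 3: rho = 1 - 6*60 / (8*(8^2 - 1)) = 1 - 360/504 = 0.285714.
Step 4: Under H0, t = rho * sqrt((n-2)/(1-rho^2)) = 0.7303 ~ t(6).
Step 5: Two-sided p-value from the t-distribution with 6 df = 0.492726.
Step 6: alpha = 0.1. fail to reject H0.

rho = 0.2857, p = 0.492726, fail to reject H0 at alpha = 0.1.


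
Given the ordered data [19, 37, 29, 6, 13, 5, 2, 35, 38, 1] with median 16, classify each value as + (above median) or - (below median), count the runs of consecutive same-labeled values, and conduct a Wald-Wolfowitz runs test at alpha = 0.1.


Step 1: Compute median = 16; label A = above, B = below.
Labels in order: AAABBBBAAB  (n_A = 5, n_B = 5)
Step 2: Count runs R = 4.
Step 3: Under H0 (random ordering), E[R] = 2*n_A*n_B/(n_A+n_B) + 1 = 2*5*5/10 + 1 = 6.0000.
        Var[R] = 2*n_A*n_B*(2*n_A*n_B - n_A - n_B) / ((n_A+n_B)^2 * (n_A+n_B-1)) = 2000/900 = 2.2222.
        SD[R] = 1.4907.
Step 4: Continuity-corrected z = (R + 0.5 - E[R]) / SD[R] = (4 + 0.5 - 6.0000) / 1.4907 = -1.0062.
Step 5: Two-sided p-value via normal approximation = 2*(1 - Phi(|z|)) = 0.314305.
Step 6: alpha = 0.1. fail to reject H0.

R = 4, z = -1.0062, p = 0.314305, fail to reject H0.


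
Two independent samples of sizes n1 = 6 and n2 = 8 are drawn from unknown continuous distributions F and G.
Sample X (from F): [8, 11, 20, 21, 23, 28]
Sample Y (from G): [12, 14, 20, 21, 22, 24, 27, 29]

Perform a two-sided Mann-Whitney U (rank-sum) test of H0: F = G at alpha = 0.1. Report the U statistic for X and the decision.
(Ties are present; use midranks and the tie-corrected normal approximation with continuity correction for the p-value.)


Step 1: Combine and sort all 14 observations; assign midranks.
sorted (value, group): (8,X), (11,X), (12,Y), (14,Y), (20,X), (20,Y), (21,X), (21,Y), (22,Y), (23,X), (24,Y), (27,Y), (28,X), (29,Y)
ranks: 8->1, 11->2, 12->3, 14->4, 20->5.5, 20->5.5, 21->7.5, 21->7.5, 22->9, 23->10, 24->11, 27->12, 28->13, 29->14
Step 2: Rank sum for X: R1 = 1 + 2 + 5.5 + 7.5 + 10 + 13 = 39.
Step 3: U_X = R1 - n1(n1+1)/2 = 39 - 6*7/2 = 39 - 21 = 18.
       U_Y = n1*n2 - U_X = 48 - 18 = 30.
Step 4: Ties are present, so use the tie-corrected normal approximation (with continuity correction) for the p-value.
Step 5: p-value = 0.476705; compare to alpha = 0.1. fail to reject H0.

U_X = 18, p = 0.476705, fail to reject H0 at alpha = 0.1.


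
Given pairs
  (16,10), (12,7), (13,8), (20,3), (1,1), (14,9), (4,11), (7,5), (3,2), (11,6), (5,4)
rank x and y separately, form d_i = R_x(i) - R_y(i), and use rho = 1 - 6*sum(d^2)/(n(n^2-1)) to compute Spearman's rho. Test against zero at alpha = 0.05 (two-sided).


Step 1: Rank x and y separately (midranks; no ties here).
rank(x): 16->10, 12->7, 13->8, 20->11, 1->1, 14->9, 4->3, 7->5, 3->2, 11->6, 5->4
rank(y): 10->10, 7->7, 8->8, 3->3, 1->1, 9->9, 11->11, 5->5, 2->2, 6->6, 4->4
Step 2: d_i = R_x(i) - R_y(i); compute d_i^2.
  (10-10)^2=0, (7-7)^2=0, (8-8)^2=0, (11-3)^2=64, (1-1)^2=0, (9-9)^2=0, (3-11)^2=64, (5-5)^2=0, (2-2)^2=0, (6-6)^2=0, (4-4)^2=0
sum(d^2) = 128.
Step 3: rho = 1 - 6*128 / (11*(11^2 - 1)) = 1 - 768/1320 = 0.418182.
Step 4: Under H0, t = rho * sqrt((n-2)/(1-rho^2)) = 1.3811 ~ t(9).
Step 5: Two-sided p-value from the t-distribution with 9 df = 0.200570.
Step 6: alpha = 0.05. fail to reject H0.

rho = 0.4182, p = 0.200570, fail to reject H0 at alpha = 0.05.


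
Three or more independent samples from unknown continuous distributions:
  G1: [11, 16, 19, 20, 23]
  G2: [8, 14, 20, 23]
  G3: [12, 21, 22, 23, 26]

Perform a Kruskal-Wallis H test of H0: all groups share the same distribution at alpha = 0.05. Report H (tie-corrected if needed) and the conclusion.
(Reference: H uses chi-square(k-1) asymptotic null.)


Step 1: Combine all N = 14 observations and assign midranks.
sorted (value, group, rank): (8,G2,1), (11,G1,2), (12,G3,3), (14,G2,4), (16,G1,5), (19,G1,6), (20,G1,7.5), (20,G2,7.5), (21,G3,9), (22,G3,10), (23,G1,12), (23,G2,12), (23,G3,12), (26,G3,14)
Step 2: Sum ranks within each group.
R_1 = 32.5 (n_1 = 5)
R_2 = 24.5 (n_2 = 4)
R_3 = 48 (n_3 = 5)
Step 3: H = 12/(N(N+1)) * sum(R_i^2/n_i) - 3(N+1)
     = 12/(14*15) * (32.5^2/5 + 24.5^2/4 + 48^2/5) - 3*15
     = 0.057143 * 822.112 - 45
     = 1.977857.
Step 4: Ties present; correction factor C = 1 - 30/(14^3 - 14) = 0.989011. Corrected H = 1.977857 / 0.989011 = 1.999833.
Step 5: Under H0, H ~ chi^2(2); p-value = 0.367910.
Step 6: alpha = 0.05. fail to reject H0.

H = 1.9998, df = 2, p = 0.367910, fail to reject H0.


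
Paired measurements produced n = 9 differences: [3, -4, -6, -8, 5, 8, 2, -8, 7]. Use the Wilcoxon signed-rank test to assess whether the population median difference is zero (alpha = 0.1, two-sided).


Step 1: Drop any zero differences (none here) and take |d_i|.
|d| = [3, 4, 6, 8, 5, 8, 2, 8, 7]
Step 2: Midrank |d_i| (ties get averaged ranks).
ranks: |3|->2, |4|->3, |6|->5, |8|->8, |5|->4, |8|->8, |2|->1, |8|->8, |7|->6
Step 3: Attach original signs; sum ranks with positive sign and with negative sign.
W+ = 2 + 4 + 8 + 1 + 6 = 21
W- = 3 + 5 + 8 + 8 = 24
(Check: W+ + W- = 45 should equal n(n+1)/2 = 45.)
Step 4: Test statistic W = min(W+, W-) = 21.
Step 5: Ties in |d|, so use the tie-corrected normal approximation.
        E[W] = n(n+1)/4 = 9*10/4 = 22.5.
        Tie groups: |d|=8 (t=3); sum(t^3 - t) = 24.
        Var[W] = n(n+1)(2n+1)/24 - sum(t^3-t)/48 = 1710/24 - 24/48 = 70.75.
        z = (W - E[W]) / sqrt(Var[W]) = (21 - 22.5) / 8.4113 = -0.1783.
        Two-sided p = 2*Phi(z) = 0.858463.
Step 6: alpha = 0.1. fail to reject H0.

W+ = 21, W- = 24, W = min = 21, p = 0.858463, fail to reject H0.


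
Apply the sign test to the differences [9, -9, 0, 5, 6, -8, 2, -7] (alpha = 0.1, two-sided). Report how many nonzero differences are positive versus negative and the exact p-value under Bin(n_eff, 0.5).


Step 1: Discard zero differences. Original n = 8; n_eff = number of nonzero differences = 7.
Nonzero differences (with sign): +9, -9, +5, +6, -8, +2, -7
Step 2: Count signs: positive = 4, negative = 3.
Step 3: Under H0: P(positive) = 0.5, so the number of positives S ~ Bin(7, 0.5).
Step 4: Two-sided exact p-value = sum of Bin(7,0.5) probabilities at or below the observed probability = 1.000000.
Step 5: alpha = 0.1. fail to reject H0.

n_eff = 7, pos = 4, neg = 3, p = 1.000000, fail to reject H0.


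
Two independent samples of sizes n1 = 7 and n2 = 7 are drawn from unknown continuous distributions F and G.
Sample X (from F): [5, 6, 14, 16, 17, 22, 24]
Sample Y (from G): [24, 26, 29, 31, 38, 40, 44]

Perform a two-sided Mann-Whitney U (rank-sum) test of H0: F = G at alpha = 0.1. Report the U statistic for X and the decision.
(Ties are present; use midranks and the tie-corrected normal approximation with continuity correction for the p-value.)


Step 1: Combine and sort all 14 observations; assign midranks.
sorted (value, group): (5,X), (6,X), (14,X), (16,X), (17,X), (22,X), (24,X), (24,Y), (26,Y), (29,Y), (31,Y), (38,Y), (40,Y), (44,Y)
ranks: 5->1, 6->2, 14->3, 16->4, 17->5, 22->6, 24->7.5, 24->7.5, 26->9, 29->10, 31->11, 38->12, 40->13, 44->14
Step 2: Rank sum for X: R1 = 1 + 2 + 3 + 4 + 5 + 6 + 7.5 = 28.5.
Step 3: U_X = R1 - n1(n1+1)/2 = 28.5 - 7*8/2 = 28.5 - 28 = 0.5.
       U_Y = n1*n2 - U_X = 49 - 0.5 = 48.5.
Step 4: Ties are present, so use the tie-corrected normal approximation (with continuity correction) for the p-value.
Step 5: p-value = 0.002647; compare to alpha = 0.1. reject H0.

U_X = 0.5, p = 0.002647, reject H0 at alpha = 0.1.


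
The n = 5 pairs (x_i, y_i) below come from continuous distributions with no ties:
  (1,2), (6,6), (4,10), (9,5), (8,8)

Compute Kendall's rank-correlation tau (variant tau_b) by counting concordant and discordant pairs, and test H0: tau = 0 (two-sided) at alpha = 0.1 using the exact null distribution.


Step 1: Enumerate the 10 unordered pairs (i,j) with i<j and classify each by sign(x_j-x_i) * sign(y_j-y_i).
  (1,2):dx=+5,dy=+4->C; (1,3):dx=+3,dy=+8->C; (1,4):dx=+8,dy=+3->C; (1,5):dx=+7,dy=+6->C
  (2,3):dx=-2,dy=+4->D; (2,4):dx=+3,dy=-1->D; (2,5):dx=+2,dy=+2->C; (3,4):dx=+5,dy=-5->D
  (3,5):dx=+4,dy=-2->D; (4,5):dx=-1,dy=+3->D
Step 2: C = 5, D = 5, total pairs = 10.
Step 3: tau = (C - D)/(n(n-1)/2) = (5 - 5)/10 = 0.000000.
Step 4: Exact two-sided p-value (enumerate n! = 120 permutations of y under H0): p = 1.000000.
Step 5: alpha = 0.1. fail to reject H0.

tau_b = 0.0000 (C=5, D=5), p = 1.000000, fail to reject H0.


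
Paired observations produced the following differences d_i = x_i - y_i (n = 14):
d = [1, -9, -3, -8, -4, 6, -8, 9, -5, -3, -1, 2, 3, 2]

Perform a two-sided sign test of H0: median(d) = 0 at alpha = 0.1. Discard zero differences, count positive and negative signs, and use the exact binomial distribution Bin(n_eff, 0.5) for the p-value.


Step 1: Discard zero differences. Original n = 14; n_eff = number of nonzero differences = 14.
Nonzero differences (with sign): +1, -9, -3, -8, -4, +6, -8, +9, -5, -3, -1, +2, +3, +2
Step 2: Count signs: positive = 6, negative = 8.
Step 3: Under H0: P(positive) = 0.5, so the number of positives S ~ Bin(14, 0.5).
Step 4: Two-sided exact p-value = sum of Bin(14,0.5) probabilities at or below the observed probability = 0.790527.
Step 5: alpha = 0.1. fail to reject H0.

n_eff = 14, pos = 6, neg = 8, p = 0.790527, fail to reject H0.


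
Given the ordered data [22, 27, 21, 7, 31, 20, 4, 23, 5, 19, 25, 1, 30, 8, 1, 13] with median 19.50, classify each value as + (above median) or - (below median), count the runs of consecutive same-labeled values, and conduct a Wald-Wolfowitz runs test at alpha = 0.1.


Step 1: Compute median = 19.50; label A = above, B = below.
Labels in order: AAABAABABBABABBB  (n_A = 8, n_B = 8)
Step 2: Count runs R = 10.
Step 3: Under H0 (random ordering), E[R] = 2*n_A*n_B/(n_A+n_B) + 1 = 2*8*8/16 + 1 = 9.0000.
        Var[R] = 2*n_A*n_B*(2*n_A*n_B - n_A - n_B) / ((n_A+n_B)^2 * (n_A+n_B-1)) = 14336/3840 = 3.7333.
        SD[R] = 1.9322.
Step 4: Continuity-corrected z = (R - 0.5 - E[R]) / SD[R] = (10 - 0.5 - 9.0000) / 1.9322 = 0.2588.
Step 5: Two-sided p-value via normal approximation = 2*(1 - Phi(|z|)) = 0.795809.
Step 6: alpha = 0.1. fail to reject H0.

R = 10, z = 0.2588, p = 0.795809, fail to reject H0.
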